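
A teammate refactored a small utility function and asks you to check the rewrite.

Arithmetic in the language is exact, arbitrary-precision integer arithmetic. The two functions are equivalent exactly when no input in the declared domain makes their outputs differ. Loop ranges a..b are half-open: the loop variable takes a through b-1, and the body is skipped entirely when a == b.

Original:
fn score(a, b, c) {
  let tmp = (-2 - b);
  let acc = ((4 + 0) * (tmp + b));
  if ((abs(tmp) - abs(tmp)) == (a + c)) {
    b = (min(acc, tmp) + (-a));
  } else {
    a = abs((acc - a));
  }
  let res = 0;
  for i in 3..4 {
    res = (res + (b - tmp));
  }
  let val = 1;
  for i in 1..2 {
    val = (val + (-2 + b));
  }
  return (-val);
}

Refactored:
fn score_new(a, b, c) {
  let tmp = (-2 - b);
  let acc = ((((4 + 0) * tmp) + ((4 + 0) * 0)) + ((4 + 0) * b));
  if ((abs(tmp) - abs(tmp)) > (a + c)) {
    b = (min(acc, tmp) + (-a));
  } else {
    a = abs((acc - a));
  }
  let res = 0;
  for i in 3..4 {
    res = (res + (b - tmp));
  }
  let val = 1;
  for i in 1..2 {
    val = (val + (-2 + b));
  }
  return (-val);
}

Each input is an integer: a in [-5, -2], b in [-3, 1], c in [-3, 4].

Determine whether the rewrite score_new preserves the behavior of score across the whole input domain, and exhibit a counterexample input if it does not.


On input a=-5, b=-2, c=-3, score returns 3 while score_new returns 4.
verdict: not equivalent; witness: a=-5, b=-2, c=-3


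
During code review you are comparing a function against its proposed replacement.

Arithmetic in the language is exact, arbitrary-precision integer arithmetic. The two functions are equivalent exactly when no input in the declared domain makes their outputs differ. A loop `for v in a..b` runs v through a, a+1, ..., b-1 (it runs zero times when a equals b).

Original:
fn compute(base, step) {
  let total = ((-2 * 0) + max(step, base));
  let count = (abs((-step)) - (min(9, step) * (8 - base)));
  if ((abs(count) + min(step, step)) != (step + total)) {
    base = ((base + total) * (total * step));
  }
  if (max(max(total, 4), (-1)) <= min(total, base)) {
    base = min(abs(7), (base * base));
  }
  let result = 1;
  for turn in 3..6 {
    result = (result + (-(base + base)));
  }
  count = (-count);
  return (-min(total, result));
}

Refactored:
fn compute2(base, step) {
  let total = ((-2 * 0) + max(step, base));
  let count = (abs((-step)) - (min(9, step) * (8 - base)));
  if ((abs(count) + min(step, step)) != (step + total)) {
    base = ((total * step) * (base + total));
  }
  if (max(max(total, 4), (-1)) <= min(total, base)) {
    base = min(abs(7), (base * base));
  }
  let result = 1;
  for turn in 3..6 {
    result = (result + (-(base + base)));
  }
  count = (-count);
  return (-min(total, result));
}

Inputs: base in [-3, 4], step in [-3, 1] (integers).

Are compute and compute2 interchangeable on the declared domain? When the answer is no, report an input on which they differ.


Side by side, the visible changes include: same computation, different form.
As a probe, take base=2, step=-1: compute runs total := 2 | count := 7 | ((abs(count) + min(step, step)) != (step + total)): true | base := -8 | (max(max(total, 4), (-1)) <= min(total, base)): false | result := 1 | iter turn=3: | result := 17 | iter turn=4: | result := 33 | iter turn=5: | result := 49 | count := -7 | result -2; compute2 runs total := 2 | count := 7 | ((abs(count) + min(step, step)) != (step + total)): true | base := -8 | (max(max(total, 4), (-1)) <= min(total, base)): false | result := 1 | iter turn=3: | result := 17 | iter turn=4: | result := 33 | iter turn=5: | result := 49 | count := -7 | result -2; both end at -2.
Sweeping the whole domain (40 inputs) finds no disagreement.
verdict: equivalent


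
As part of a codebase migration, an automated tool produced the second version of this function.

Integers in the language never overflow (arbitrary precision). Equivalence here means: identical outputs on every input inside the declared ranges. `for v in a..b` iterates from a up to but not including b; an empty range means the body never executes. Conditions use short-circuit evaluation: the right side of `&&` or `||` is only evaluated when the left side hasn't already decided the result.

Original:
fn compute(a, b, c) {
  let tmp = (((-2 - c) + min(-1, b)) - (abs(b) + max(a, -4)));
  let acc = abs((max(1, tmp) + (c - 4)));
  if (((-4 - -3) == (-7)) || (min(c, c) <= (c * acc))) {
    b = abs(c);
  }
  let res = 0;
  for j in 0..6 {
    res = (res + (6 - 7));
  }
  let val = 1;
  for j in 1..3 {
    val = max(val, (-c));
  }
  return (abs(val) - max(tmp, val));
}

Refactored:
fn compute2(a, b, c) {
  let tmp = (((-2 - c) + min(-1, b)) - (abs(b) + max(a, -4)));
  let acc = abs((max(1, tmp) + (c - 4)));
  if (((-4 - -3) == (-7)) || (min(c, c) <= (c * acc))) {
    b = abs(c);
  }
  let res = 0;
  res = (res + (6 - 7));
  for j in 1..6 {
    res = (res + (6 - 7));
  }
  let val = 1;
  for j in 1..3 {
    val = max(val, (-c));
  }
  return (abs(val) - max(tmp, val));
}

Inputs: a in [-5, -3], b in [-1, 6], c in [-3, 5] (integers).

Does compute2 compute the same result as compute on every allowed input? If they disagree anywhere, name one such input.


Equivalent — the differences include arithmetic usage differs, plus statement counts differ, plus loop structure differs, plus constant usage differs, yet no declared input distinguishes the two.
Tracing a=-4, b=6, c=3: compute: tmp := -8 | acc := 0 | (((-4 - -3) == (-7)) || (min(c, c) <= (c * acc))): false | res := 0 | iter j=0: | res := -1 | iter j=1: | res := -2 | iter j=2: | res := -3 | iter j=3: | res := -4 | iter j=4: | res := -5 | iter j=5: | res := -6 | val := 1 | iter j=1: | val := 1 | iter j=2: | val := 1 | result 0 | compute2: tmp := -8 | acc := 0 | (((-4 - -3) == (-7)) || (min(c, c) <= (c * acc))): false | res := 0 | res := -1 | iter j=1: | res := -2 | iter j=2: | res := -3 | iter j=3: | res := -4 | iter j=4: | res := -5 | iter j=5: | res := -6 | val := 1 | iter j=1: | val := 1 | iter j=2: | val := 1 | result 0 — matching result 0.
Checked all 216 inputs in the declared domain: the outputs agree on every one.
verdict: equivalent


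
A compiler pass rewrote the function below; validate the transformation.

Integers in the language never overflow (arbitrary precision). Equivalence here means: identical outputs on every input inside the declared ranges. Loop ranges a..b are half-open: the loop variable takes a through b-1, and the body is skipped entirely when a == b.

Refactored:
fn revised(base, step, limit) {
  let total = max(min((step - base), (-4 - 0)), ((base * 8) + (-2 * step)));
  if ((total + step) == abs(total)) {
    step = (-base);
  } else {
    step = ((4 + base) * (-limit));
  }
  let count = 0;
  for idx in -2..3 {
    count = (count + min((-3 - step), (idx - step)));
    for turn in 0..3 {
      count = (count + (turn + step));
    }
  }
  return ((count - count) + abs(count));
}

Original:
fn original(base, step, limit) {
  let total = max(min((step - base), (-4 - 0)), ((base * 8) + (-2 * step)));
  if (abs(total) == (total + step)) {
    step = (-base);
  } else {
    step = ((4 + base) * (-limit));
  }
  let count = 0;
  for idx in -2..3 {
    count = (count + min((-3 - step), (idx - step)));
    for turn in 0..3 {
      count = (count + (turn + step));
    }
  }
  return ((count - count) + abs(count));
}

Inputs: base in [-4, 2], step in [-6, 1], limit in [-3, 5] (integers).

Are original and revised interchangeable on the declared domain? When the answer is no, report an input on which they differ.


This is a faithful refactor — same computation, different form, but the computed results match everywhere.
Spot check at base=1, step=0, limit=-2 — original: total becomes 8; next (abs(total) == (total + step)) evaluates to true; next step becomes -1; next count becomes 0; next at idx=-2:; next count becomes -2; next at turn=0:; next count becomes -3; next at turn=1:; next count becomes -3; next at turn=2:; next count becomes -2; next at idx=-1:; next count becomes -4; next at turn=0:; next count becomes -5; next at turn=1:; next count becomes -5; next at turn=2:; next count becomes -4; next at idx=0:; next count becomes -6; next at turn=0:; next count becomes -7; next at turn=1:; next count becomes -7; next at turn=2:; next count becomes -6; next at idx=1:; next count becomes -8; next at turn=0:; next count becomes -9; next at turn=1:; next count becomes -9; next at turn=2:; next count becomes -8; next at idx=2:; next count becomes -10; next at turn=0:; next count becomes -11; next at turn=1:; next count becomes -11; next at turn=2:; next count becomes -10; next final value 10. revised: total becomes 8; next ((total + step) == abs(total)) evaluates to true; next step becomes -1; next count becomes 0; next at idx=-2:; next count becomes -2; next at turn=0:; next count becomes -3; next at turn=1:; next count becomes -3; next at turn=2:; next count becomes -2; next at idx=-1:; next count becomes -4; next at turn=0:; next count becomes -5; next at turn=1:; next count becomes -5; next at turn=2:; next count becomes -4; next at idx=0:; next count becomes -6; next at turn=0:; next count becomes -7; next at turn=1:; next count becomes -7; next at turn=2:; next count becomes -6; next at idx=1:; next count becomes -8; next at turn=0:; next count becomes -9; next at turn=1:; next count becomes -9; next at turn=2:; next count becomes -8; next at idx=2:; next count becomes -10; next at turn=0:; next count becomes -11; next at turn=1:; next count becomes -11; next at turn=2:; next count becomes -10; next final value 10. Both give 10.
An exhaustive pass over the 504 declared inputs shows identical outputs.
verdict: equivalent


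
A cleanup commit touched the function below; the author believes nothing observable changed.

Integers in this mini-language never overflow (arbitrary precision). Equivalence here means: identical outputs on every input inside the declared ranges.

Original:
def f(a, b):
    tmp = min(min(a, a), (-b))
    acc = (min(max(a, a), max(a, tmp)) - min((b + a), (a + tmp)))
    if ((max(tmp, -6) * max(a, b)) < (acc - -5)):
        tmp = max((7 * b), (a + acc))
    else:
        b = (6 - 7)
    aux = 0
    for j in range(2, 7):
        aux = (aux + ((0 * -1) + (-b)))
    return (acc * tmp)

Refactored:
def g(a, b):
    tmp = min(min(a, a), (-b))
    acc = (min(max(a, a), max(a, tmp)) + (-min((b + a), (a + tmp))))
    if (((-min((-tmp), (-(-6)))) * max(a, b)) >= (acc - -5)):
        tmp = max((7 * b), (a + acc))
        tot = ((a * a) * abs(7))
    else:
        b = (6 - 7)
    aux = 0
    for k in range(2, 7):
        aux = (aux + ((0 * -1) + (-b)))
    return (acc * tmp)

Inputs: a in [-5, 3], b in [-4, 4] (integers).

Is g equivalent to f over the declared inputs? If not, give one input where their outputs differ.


Take a=-5, b=-4.
f: tmp=-5, then acc=5, then ((max(tmp, -6) * max(a, b)) < (acc - -5)) is false, then b=-1, then aux=0, then (j=2), then aux=1, then (j=3), then aux=2, then (j=4), then aux=3, then (j=5), then aux=4, then (j=6), then aux=5, then returns -25
g: tmp=-5, then acc=5, then (((-min((-tmp), (-(-6)))) * max(a, b)) >= (acc - -5)) is true, then tmp=0, then tot=175, then aux=0, then (k=2), then aux=4, then (k=3), then aux=8, then (k=4), then aux=12, then (k=5), then aux=16, then (k=6), then aux=20, then returns 0
-25 and 0 differ, so these are not the same function on this domain.
verdict: not equivalent; witness: a=-5, b=-4


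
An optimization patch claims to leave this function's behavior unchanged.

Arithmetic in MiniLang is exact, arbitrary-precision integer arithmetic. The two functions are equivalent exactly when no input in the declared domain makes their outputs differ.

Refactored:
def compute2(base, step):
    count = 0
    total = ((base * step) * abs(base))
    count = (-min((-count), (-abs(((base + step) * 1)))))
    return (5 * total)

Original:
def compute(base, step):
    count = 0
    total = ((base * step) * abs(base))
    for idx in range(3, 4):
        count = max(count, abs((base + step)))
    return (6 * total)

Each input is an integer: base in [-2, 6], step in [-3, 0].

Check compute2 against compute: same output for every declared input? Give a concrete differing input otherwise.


Input base=-2, step=-3: 72 from compute versus 60 from compute2.
verdict: not equivalent; witness: base=-2, step=-3


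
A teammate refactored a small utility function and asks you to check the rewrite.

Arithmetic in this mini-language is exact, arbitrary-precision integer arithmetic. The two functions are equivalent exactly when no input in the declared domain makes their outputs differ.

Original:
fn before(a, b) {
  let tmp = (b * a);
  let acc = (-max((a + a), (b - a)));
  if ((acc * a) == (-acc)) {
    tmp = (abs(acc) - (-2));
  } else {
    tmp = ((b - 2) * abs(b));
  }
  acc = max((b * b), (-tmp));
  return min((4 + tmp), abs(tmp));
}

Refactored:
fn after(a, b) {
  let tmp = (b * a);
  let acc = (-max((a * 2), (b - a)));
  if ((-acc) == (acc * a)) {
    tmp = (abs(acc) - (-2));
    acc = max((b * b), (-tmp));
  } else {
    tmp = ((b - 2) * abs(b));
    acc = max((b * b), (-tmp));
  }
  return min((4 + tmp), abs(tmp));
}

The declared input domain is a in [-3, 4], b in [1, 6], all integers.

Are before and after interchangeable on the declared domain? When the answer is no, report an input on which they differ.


The two are interchangeable: constant usage differs, min/max/abs usage differs, statement counts differ, arithmetic usage differs, and every declared input agrees.
As a probe, take a=0, b=1: before runs tmp := 0 | acc := -1 | ((acc * a) == (-acc)): false | tmp := -1 | acc := 1 | result 1; after runs tmp := 0 | acc := -1 | ((-acc) == (acc * a)): false | tmp := -1 | acc := 1 | result 1; both end at 1.
Across all 48 domain points the two functions coincide.
verdict: equivalent


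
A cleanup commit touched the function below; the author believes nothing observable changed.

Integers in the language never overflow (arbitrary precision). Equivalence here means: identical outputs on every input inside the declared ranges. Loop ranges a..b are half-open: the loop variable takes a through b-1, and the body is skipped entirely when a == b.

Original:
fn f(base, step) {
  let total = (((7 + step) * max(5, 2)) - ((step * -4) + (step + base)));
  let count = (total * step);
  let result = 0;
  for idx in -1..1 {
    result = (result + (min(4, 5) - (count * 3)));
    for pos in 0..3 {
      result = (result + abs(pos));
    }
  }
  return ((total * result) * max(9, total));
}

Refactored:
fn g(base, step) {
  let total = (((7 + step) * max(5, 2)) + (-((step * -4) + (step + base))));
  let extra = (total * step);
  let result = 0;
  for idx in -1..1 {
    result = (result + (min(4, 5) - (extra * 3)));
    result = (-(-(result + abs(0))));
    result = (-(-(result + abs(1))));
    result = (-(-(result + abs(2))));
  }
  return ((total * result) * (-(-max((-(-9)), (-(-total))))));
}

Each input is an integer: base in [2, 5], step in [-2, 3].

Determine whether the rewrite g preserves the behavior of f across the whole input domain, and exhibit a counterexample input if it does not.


Equivalent — the differences include loop structure differs; statement counts differ; arithmetic usage differs; min/max/abs usage differs; local variable names differ; constant usage differs, yet no declared input distinguishes the two.
As a probe, take base=3, step=-2: f runs total := 16 | count := -32 | result := 0 | iter idx=-1: | result := 100 | iter pos=0: | result := 100 | iter pos=1: | result := 101 | iter pos=2: | result := 103 | iter idx=0: | result := 203 | iter pos=0: | result := 203 | iter pos=1: | result := 204 | iter pos=2: | result := 206 | result 52736; g runs total := 16 | extra := -32 | result := 0 | iter idx=-1: | result := 100 | result := 100 | result := 101 | result := 103 | iter idx=0: | result := 203 | result := 203 | result := 204 | result := 206 | result 52736; both end at 52736.
Across all 24 domain points the two functions coincide.
verdict: equivalent


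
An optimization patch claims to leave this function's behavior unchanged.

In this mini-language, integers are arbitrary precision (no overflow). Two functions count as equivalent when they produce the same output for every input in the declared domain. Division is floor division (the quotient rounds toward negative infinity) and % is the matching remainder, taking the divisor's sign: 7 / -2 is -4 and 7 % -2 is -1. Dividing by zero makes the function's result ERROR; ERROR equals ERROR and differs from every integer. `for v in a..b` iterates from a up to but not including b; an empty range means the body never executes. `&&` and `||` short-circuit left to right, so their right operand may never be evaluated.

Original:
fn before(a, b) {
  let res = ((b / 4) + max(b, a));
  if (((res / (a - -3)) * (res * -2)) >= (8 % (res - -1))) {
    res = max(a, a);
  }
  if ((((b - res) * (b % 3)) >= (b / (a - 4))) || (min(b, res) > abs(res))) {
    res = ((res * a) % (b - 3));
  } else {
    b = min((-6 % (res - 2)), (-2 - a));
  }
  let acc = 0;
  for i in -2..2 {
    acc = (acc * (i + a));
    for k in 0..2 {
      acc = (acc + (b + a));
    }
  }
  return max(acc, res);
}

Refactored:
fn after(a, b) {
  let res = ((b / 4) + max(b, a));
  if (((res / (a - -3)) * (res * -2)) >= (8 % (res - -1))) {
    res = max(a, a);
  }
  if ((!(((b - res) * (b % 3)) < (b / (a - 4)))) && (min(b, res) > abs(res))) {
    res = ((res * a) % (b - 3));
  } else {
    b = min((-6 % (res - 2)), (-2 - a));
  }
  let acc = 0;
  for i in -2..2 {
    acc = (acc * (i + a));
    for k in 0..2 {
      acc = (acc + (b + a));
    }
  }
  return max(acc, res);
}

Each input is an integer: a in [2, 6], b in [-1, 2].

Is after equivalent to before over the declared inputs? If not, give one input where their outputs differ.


These are not equivalent — on a=2, b=0 the outputs split (64 vs ERROR).
before: res = 2; (((res / (a - -3)) * (res * -2)) >= (8 % (res - -1))) -> false; ((((b - res) * (b % 3)) >= (b / (a - 4))) || (min(b, res) > abs(res))) -> true; res = -2; acc = 0; [i=-2]; acc = 0; [k=0]; acc = 2; [k=1]; acc = 4; [i=-1]; acc = 4; [k=0]; acc = 6; [k=1]; acc = 8; [i=0]; acc = 16; [k=0]; acc = 18; [k=1]; acc = 20; [i=1]; acc = 60; [k=0]; acc = 62; [k=1]; acc = 64; return 64
after: res = 2; (((res / (a - -3)) * (res * -2)) >= (8 % (res - -1))) -> false; ((!(((b - res) * (b % 3)) < (b / (a - 4)))) && (min(b, res) > abs(res))) -> false; division by zero -> ERROR
verdict: not equivalent; witness: a=2, b=0


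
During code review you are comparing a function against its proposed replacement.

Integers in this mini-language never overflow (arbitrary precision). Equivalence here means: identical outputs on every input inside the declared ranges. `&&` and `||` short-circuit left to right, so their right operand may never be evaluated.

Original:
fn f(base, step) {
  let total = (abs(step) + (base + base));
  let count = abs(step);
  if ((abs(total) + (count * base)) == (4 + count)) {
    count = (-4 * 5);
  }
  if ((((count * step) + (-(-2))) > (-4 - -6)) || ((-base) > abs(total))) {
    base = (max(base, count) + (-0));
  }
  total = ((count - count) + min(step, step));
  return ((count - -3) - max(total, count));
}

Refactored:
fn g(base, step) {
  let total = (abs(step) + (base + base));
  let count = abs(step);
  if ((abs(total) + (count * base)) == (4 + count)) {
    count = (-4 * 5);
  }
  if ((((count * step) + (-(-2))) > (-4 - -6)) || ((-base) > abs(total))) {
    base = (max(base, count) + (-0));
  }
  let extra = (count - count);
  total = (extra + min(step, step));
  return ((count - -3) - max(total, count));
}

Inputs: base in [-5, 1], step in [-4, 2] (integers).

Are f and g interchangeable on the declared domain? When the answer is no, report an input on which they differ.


The two are interchangeable: statement counts differ; also local variable names differ, and every declared input agrees.
Spot check at base=-1, step=-2 — f: total = 0; count = 2; ((abs(total) + (count * base)) == (4 + count)) -> false; ((((count * step) + (-(-2))) > (-4 - -6)) || ((-base) > abs(total))) -> true; base = 2; total = -2; return 3. g: total = 0; count = 2; ((abs(total) + (count * base)) == (4 + count)) -> false; ((((count * step) + (-(-2))) > (-4 - -6)) || ((-base) > abs(total))) -> true; base = 2; extra = 0; total = -2; return 3. Both give 3.
An exhaustive pass over the 49 declared inputs shows identical outputs.
verdict: equivalent


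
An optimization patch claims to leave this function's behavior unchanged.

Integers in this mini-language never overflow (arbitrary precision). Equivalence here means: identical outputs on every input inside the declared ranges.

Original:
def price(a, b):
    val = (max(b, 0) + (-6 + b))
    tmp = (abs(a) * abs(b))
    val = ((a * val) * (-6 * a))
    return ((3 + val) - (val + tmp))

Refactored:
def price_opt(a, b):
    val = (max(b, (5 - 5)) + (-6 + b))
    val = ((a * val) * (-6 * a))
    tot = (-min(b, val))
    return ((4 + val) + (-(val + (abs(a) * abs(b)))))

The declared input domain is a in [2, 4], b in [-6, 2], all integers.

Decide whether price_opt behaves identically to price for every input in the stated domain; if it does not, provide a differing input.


Evaluate both at a=2, b=-6.
price: val becomes -12; next tmp becomes 12; next val becomes 288; next final value -9
price_opt: val becomes -12; next val becomes 288; next tot becomes 6; next final value -8
-9 vs -8 — the two versions disagree here.
verdict: not equivalent; witness: a=2, b=-6


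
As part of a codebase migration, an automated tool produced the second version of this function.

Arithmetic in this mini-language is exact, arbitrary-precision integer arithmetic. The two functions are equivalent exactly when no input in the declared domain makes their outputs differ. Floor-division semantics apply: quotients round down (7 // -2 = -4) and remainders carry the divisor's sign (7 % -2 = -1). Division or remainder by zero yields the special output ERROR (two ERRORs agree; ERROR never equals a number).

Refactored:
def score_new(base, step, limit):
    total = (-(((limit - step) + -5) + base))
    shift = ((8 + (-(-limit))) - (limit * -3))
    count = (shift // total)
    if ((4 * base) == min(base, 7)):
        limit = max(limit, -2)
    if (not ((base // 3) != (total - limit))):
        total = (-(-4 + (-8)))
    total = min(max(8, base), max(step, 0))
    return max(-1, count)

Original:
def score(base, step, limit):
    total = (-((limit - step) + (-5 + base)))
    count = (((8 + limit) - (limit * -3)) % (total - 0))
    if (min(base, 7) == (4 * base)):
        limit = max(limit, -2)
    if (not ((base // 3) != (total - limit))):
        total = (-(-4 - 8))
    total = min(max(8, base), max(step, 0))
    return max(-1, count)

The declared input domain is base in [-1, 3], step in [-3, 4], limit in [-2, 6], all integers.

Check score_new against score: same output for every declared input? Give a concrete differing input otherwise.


Run the pair on base=-1, step=-3, limit=-1.
score: total := 4 | count := 0 | (min(base, 7) == (4 * base)): false | (not ((base // 3) != (total - limit))): false | total := 0 | result 0
score_new: total := 4 | shift := 4 | count := 1 | ((4 * base) == min(base, 7)): false | (not ((base // 3) != (total - limit))): false | total := 0 | result 1
0 and 1 differ, so these are not the same function on this domain.
verdict: not equivalent; witness: base=-1, step=-3, limit=-1


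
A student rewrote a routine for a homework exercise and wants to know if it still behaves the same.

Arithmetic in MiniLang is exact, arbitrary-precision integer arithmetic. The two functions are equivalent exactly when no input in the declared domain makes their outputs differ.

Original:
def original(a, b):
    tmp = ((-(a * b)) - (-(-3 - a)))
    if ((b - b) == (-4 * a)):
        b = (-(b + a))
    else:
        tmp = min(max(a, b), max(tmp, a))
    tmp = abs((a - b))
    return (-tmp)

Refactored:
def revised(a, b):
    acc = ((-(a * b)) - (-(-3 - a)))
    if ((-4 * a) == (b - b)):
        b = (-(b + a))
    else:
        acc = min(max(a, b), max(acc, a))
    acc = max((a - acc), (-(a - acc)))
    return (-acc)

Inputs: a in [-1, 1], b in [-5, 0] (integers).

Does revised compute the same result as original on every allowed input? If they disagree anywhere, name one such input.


Take a=-1, b=-5.
original: tmp=-7, then ((b - b) == (-4 * a)) is false, then tmp=-1, then tmp=4, then returns -4
revised: acc=-7, then ((-4 * a) == (b - b)) is false, then acc=-1, then acc=0, then returns 0
-4 and 0 differ, so these are not the same function on this domain.
verdict: not equivalent; witness: a=-1, b=-5


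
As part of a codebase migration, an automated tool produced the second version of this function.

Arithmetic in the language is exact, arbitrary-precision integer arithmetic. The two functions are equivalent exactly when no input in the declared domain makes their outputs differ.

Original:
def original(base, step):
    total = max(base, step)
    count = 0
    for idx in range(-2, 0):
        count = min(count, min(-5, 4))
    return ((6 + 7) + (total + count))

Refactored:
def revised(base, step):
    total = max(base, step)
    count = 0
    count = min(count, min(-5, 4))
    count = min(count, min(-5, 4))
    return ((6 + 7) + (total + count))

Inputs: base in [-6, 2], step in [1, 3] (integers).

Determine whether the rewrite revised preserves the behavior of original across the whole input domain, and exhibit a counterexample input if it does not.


Changes here: constant usage differs, loop structure differs, min/max/abs usage differs, local variable names differ; the full 27-point sweep finds no disagreement.
verdict: equivalent


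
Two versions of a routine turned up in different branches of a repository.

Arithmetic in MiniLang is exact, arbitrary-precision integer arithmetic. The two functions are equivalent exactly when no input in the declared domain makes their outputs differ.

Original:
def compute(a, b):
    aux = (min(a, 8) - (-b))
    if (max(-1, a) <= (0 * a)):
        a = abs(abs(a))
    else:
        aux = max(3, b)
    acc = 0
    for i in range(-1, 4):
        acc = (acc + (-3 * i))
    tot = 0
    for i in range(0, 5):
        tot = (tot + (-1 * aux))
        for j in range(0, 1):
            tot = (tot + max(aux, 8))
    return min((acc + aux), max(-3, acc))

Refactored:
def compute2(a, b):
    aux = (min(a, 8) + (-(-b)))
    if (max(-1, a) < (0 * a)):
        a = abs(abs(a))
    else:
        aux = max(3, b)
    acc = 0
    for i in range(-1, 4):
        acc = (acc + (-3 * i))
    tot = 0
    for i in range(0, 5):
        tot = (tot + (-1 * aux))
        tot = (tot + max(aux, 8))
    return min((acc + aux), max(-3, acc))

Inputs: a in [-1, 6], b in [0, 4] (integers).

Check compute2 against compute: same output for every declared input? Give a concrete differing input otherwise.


Not equivalent: a=0, b=0 separates them (-15 vs -12).
compute: aux becomes 0; next (max(-1, a) <= (0 * a)) evaluates to true; next a becomes 0; next acc becomes 0; next at i=-1:; next acc becomes 3; next at i=0:; next acc becomes 3; next at i=1:; next acc becomes 0; next at i=2:; next acc becomes -6; next at i=3:; next acc becomes -15; next tot becomes 0; next at i=0:; next tot becomes 0; next at j=0:; next tot becomes 8; next at i=1:; next tot becomes 8; next at j=0:; next tot becomes 16; next at i=2:; next tot becomes 16; next at j=0:; next tot becomes 24; next at i=3:; next tot becomes 24; next at j=0:; next tot becomes 32; next at i=4:; next tot becomes 32; next at j=0:; next tot becomes 40; next final value -15
compute2: aux becomes 0; next (max(-1, a) < (0 * a)) evaluates to false; next aux becomes 3; next acc becomes 0; next at i=-1:; next acc becomes 3; next at i=0:; next acc becomes 3; next at i=1:; next acc becomes 0; next at i=2:; next acc becomes -6; next at i=3:; next acc becomes -15; next tot becomes 0; next at i=0:; next tot becomes -3; next tot becomes 5; next at i=1:; next tot becomes 2; next tot becomes 10; next at i=2:; next tot becomes 7; next tot becomes 15; next at i=3:; next tot becomes 12; next tot becomes 20; next at i=4:; next tot becomes 17; next tot becomes 25; next final value -12
verdict: not equivalent; witness: a=0, b=0


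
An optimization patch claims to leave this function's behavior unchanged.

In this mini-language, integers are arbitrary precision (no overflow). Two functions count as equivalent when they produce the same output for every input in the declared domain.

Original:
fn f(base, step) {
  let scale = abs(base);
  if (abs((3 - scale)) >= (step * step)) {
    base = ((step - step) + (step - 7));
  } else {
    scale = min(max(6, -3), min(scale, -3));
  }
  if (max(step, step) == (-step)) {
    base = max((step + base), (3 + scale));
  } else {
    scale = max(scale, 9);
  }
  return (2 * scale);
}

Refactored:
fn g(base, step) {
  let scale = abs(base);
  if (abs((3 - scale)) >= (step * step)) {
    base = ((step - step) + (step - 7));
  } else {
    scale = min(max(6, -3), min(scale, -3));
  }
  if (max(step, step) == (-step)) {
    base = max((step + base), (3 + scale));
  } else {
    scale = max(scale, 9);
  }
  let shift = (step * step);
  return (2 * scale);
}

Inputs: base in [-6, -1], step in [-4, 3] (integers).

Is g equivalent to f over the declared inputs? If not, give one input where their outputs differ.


Equivalent — the differences include statement counts differ, plus arithmetic usage differs, plus local variable names differ, yet no declared input distinguishes the two.
Spot check at base=-5, step=2 — f: scale := 5 | (abs((3 - scale)) >= (step * step)): false | scale := -3 | (max(step, step) == (-step)): false | scale := 9 | result 18. g: scale := 5 | (abs((3 - scale)) >= (step * step)): false | scale := -3 | (max(step, step) == (-step)): false | scale := 9 | shift := 4 | result 18. Both give 18.
Every one of the 48 inputs gives matching results.
verdict: equivalent


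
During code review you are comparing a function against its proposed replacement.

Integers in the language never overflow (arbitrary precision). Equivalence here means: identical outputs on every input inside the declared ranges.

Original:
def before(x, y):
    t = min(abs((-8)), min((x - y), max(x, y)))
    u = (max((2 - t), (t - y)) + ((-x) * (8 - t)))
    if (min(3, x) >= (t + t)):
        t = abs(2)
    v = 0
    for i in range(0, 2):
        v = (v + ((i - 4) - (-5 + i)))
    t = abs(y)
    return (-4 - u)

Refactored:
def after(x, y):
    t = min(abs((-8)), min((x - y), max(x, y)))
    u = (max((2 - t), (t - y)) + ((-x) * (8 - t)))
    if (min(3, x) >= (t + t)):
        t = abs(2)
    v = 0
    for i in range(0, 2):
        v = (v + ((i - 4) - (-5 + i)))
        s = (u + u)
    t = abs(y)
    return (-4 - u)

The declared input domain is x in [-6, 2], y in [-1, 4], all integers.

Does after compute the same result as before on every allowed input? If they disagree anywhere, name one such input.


Although local variable names differ; and arithmetic usage differs; and statement counts differ, 54/54 inputs agree.
verdict: equivalent


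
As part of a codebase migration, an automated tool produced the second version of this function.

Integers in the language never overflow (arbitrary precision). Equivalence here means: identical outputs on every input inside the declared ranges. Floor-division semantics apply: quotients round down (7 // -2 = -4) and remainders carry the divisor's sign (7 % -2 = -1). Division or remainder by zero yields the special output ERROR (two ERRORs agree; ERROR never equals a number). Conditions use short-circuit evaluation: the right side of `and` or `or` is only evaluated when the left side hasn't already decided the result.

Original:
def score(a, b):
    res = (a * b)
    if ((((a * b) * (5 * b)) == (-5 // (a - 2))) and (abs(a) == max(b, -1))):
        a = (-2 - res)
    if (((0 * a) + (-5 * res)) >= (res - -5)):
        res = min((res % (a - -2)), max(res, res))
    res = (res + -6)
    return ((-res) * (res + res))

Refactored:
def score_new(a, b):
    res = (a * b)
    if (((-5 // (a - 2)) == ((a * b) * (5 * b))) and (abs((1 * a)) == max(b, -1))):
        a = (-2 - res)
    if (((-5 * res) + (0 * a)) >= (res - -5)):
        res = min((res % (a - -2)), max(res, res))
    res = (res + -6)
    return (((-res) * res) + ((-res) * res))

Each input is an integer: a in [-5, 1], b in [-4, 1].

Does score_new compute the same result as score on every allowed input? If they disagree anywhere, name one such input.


Reading the diff, among the changes: constant usage differs; and arithmetic usage differs.
Spot check at a=-4, b=1 — score: res = -4; ((((a * b) * (5 * b)) == (-5 // (a - 2))) and (abs(a) == max(b, -1))) -> false; (((0 * a) + (-5 * res)) >= (res - -5)) -> true; res = -4; res = -10; return -200. score_new: res = -4; (((-5 // (a - 2)) == ((a * b) * (5 * b))) and (abs((1 * a)) == max(b, -1))) -> false; (((-5 * res) + (0 * a)) >= (res - -5)) -> true; res = -4; res = -10; return -200. Both give -200.
An exhaustive pass over the 42 declared inputs shows identical outputs.
verdict: equivalent


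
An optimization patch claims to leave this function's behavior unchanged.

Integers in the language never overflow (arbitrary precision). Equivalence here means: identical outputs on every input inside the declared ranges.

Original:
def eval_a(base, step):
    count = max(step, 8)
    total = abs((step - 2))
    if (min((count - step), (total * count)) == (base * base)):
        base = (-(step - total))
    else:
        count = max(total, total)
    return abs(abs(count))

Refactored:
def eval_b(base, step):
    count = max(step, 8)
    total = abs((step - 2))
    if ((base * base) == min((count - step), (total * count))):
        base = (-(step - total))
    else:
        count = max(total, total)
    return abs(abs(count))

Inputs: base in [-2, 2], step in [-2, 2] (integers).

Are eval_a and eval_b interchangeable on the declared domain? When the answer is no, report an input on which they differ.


Comparing the listings, the differences include: same computation, different form.
One worked example (base=-1, step=2) — eval_a: count = 8; total = 0; (min((count - step), (total * count)) == (base * base)) -> false; count = 0; return 0; eval_b: count = 8; total = 0; ((base * base) == min((count - step), (total * count))) -> false; count = 0; return 0; agreement on 0.
Checked all 25 inputs in the declared domain: the outputs agree on every one.
verdict: equivalent


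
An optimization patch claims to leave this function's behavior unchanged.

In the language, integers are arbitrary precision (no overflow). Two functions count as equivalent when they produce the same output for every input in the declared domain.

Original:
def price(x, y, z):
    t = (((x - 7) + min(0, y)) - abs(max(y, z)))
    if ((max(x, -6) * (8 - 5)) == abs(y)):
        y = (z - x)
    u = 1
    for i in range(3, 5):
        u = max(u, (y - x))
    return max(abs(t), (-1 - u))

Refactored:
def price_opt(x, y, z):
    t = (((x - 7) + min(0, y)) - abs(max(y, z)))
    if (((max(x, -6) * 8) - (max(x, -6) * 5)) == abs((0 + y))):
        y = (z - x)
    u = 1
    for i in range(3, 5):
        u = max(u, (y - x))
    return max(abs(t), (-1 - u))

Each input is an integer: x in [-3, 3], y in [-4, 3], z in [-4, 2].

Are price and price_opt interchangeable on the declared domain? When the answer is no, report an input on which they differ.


Equivalent — the differences include constant usage differs, and arithmetic usage differs, and min/max/abs usage differs, yet no declared input distinguishes the two.
One worked example (x=-2, y=3, z=-4) — price: t = -12; ((max(x, -6) * (8 - 5)) == abs(y)) -> false; u = 1; [i=3]; u = 5; [i=4]; u = 5; return 12; price_opt: t = -12; (((max(x, -6) * 8) - (max(x, -6) * 5)) == abs((0 + y))) -> false; u = 1; [i=3]; u = 5; [i=4]; u = 5; return 12; agreement on 12.
Across all 392 domain points the two functions coincide.
verdict: equivalent


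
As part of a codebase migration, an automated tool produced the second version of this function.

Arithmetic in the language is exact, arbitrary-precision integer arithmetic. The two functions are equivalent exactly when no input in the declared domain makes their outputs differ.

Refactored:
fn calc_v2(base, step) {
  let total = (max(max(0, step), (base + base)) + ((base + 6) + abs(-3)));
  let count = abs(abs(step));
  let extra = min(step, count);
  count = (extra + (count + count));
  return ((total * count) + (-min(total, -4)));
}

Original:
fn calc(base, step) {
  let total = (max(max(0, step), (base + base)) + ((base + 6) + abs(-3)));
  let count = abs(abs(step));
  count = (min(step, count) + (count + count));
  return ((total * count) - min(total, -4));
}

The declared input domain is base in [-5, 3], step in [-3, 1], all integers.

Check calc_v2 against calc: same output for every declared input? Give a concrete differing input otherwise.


The two versions differ — the changes include arithmetic usage differs, and statement counts differ, and local variable names differ.
One worked example (base=-4, step=0) — calc: total=5, then count=0, then count=0, then returns 4; calc_v2: total=5, then count=0, then extra=0, then count=0, then returns 4; agreement on 4.
Checked all 45 inputs in the declared domain: the outputs agree on every one.
verdict: equivalent


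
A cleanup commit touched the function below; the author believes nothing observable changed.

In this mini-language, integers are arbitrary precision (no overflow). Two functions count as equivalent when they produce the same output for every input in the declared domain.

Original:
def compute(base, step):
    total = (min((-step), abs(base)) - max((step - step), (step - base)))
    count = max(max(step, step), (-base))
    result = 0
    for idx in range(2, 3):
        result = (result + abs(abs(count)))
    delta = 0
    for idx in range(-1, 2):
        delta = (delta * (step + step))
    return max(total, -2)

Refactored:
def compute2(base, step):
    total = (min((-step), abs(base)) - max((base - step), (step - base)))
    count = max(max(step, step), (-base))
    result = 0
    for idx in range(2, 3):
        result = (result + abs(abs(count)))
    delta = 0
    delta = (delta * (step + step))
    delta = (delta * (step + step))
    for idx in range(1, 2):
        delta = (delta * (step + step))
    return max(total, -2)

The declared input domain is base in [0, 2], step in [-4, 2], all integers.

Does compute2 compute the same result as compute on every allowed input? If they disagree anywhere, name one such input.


At base=0, step=-4: compute gives 0, compute2 gives -2.
verdict: not equivalent; witness: base=0, step=-4


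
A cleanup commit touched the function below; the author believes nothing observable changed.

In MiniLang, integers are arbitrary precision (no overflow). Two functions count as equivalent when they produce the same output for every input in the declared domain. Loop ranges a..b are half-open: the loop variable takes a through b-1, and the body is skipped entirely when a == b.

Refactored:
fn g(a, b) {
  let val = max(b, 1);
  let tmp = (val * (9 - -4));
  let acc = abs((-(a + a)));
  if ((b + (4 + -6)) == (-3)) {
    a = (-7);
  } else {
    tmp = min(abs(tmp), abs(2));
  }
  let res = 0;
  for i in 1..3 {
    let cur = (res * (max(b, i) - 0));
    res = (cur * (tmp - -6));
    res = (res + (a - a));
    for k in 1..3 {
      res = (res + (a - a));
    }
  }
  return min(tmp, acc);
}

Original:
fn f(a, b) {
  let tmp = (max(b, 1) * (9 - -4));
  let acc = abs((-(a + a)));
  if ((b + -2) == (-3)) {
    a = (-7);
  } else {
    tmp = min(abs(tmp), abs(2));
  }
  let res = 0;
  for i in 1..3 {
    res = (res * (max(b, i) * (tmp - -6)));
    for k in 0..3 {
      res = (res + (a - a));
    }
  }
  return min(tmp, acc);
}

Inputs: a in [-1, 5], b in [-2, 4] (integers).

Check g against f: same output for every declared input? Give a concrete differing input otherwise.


Side by side, the visible changes include: loop structure differs; and arithmetic usage differs; and constant usage differs; and local variable names differ; and statement counts differ.
As a probe, take a=4, b=3: f runs tmp becomes 39; next acc becomes 8; next ((b + -2) == (-3)) evaluates to false; next tmp becomes 2; next res becomes 0; next at i=1:; next res becomes 0; next at k=0:; next res becomes 0; next at k=1:; next res becomes 0; next at k=2:; next res becomes 0; next at i=2:; next res becomes 0; next at k=0:; next res becomes 0; next at k=1:; next res becomes 0; next at k=2:; next res becomes 0; next final value 2; g runs val becomes 3; next tmp becomes 39; next acc becomes 8; next ((b + (4 + -6)) == (-3)) evaluates to false; next tmp becomes 2; next res becomes 0; next at i=1:; next cur becomes 0; next res becomes 0; next res becomes 0; next at k=1:; next res becomes 0; next at k=2:; next res becomes 0; next at i=2:; next cur becomes 0; next res becomes 0; next res becomes 0; next at k=1:; next res becomes 0; next at k=2:; next res becomes 0; next final value 2; both end at 2.
An exhaustive pass over the 49 declared inputs shows identical outputs.
verdict: equivalent
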